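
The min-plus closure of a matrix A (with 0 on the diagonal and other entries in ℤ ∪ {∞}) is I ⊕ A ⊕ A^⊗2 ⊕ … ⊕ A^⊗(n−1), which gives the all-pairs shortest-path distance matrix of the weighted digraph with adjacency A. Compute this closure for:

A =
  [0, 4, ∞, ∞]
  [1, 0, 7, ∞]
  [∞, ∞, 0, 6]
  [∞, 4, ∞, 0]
Closure =
  [0, 4, 11, 17]
  [1, 0, 7, 13]
  [11, 10, 0, 6]
  [5, 4, 11, 0]

This is the Floyd-Warshall all-pairs shortest-path computation. For each intermediate vertex k = 0, 1, …, 3, update dist[i][j] ← min(dist[i][j], dist[i][k] + dist[k][j]). The final matrix gives, for each (i, j), the minimum total weight of any directed path from i to j (possibly empty when i = j).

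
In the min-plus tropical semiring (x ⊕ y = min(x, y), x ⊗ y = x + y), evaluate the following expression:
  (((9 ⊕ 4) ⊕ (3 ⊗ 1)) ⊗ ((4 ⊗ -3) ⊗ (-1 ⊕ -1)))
(((9 ⊕ 4) ⊕ (3 ⊗ 1)) ⊗ ((4 ⊗ -3) ⊗ (-1 ⊕ -1))) = 4

Expand innermost to outermost. Recall ⊕ takes the minimum of its arguments and ⊗ takes their sum. Working out the expression (((9 ⊕ 4) ⊕ (3 ⊗ 1)) ⊗ ((4 ⊗ -3) ⊗ (-1 ⊕ -1))) gives 4.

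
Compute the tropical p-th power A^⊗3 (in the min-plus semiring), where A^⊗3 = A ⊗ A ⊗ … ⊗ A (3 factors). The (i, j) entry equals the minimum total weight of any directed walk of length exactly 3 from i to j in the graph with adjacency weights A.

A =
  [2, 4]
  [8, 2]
A^⊗3 =
  [6, 8]
  [12, 6]

Each entry (A^⊗3)_ij equals the minimum over all length-3 walks i = v_0 → v_1 → … → v_3 = j of Σ_t A[v_t][v_{t+1}]. For example, for (i, j) = (0, 1) we minimise over 4 possible intermediate vertex sequences; the minimum is 8, attained along the walk 0 → 0 → 0 → 1.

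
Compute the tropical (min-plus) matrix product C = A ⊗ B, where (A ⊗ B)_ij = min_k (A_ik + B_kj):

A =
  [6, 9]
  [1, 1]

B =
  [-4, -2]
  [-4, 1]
A ⊗ B =
  [2, 4]
  [-3, -1]

Apply the min-plus product entry-by-entry:
  C[0][0] = min over k of (A[0][0] + B[0][0] = 6 + -4 = 2, A[0][1] + B[1][0] = 9 + -4 = 5) = 2 (attained at k = 0)
  C[0][1] = min over k of (A[0][0] + B[0][1] = 6 + -2 = 4, A[0][1] + B[1][1] = 9 + 1 = 10) = 4 (attained at k = 0)
  C[1][0] = min over k of (A[1][0] + B[0][0] = 1 + -4 = -3, A[1][1] + B[1][0] = 1 + -4 = -3) = -3 (attained at k = 0)
  C[1][1] = min over k of (A[1][0] + B[0][1] = 1 + -2 = -1, A[1][1] + B[1][1] = 1 + 1 = 2) = -1 (attained at k = 0)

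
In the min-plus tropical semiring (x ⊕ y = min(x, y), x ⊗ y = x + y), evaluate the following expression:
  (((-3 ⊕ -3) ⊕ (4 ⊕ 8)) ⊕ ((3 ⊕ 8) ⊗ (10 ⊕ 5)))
(((-3 ⊕ -3) ⊕ (4 ⊕ 8)) ⊕ ((3 ⊕ 8) ⊗ (10 ⊕ 5))) = -3

Expand innermost to outermost. Recall ⊕ takes the minimum of its arguments and ⊗ takes their sum. Working out the expression (((-3 ⊕ -3) ⊕ (4 ⊕ 8)) ⊕ ((3 ⊕ 8) ⊗ (10 ⊕ 5))) gives -3.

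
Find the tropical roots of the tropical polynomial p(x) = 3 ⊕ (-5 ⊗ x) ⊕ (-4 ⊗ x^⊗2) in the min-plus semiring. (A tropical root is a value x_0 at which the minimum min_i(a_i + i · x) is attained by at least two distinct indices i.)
Roots: {-1, 8}

Each tropical root is a break point of the lower envelope of the lines y = a_i + i · x (there are 3 lines, with slopes 0, 1, ..., 2). Only the lines that attain the minimum somewhere contribute to roots; other lines are dominated. Here the surviving (envelope) indices are i = 2, i = 1, i = 0.
Intersections between consecutive envelope lines give the roots: for adjacent envelope indices i < j the intersection is x = (a_i − a_j) / (j − i). Reading off the sorted break points: {-1, 8}.
Verification: at each break x_0, at least two indices attain the minimum of min_i(a_i + i · x_0).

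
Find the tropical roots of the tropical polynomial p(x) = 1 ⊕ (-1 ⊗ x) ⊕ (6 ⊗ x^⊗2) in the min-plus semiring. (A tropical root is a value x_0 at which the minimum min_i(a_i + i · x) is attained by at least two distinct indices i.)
Roots: {-7, 2}

Each tropical root is a break point of the lower envelope of the lines y = a_i + i · x (there are 3 lines, with slopes 0, 1, ..., 2). Only the lines that attain the minimum somewhere contribute to roots; other lines are dominated. Here the surviving (envelope) indices are i = 2, i = 1, i = 0.
Intersections between consecutive envelope lines give the roots: for adjacent envelope indices i < j the intersection is x = (a_i − a_j) / (j − i). Reading off the sorted break points: {-7, 2}.
Verification: at each break x_0, at least two indices attain the minimum of min_i(a_i + i · x_0).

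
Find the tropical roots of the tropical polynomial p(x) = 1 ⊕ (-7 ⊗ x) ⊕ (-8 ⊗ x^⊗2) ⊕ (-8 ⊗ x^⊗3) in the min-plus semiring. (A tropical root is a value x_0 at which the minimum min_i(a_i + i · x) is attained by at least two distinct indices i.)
Roots: {0, 1, 8}

Each tropical root is a break point of the lower envelope of the lines y = a_i + i · x (there are 4 lines, with slopes 0, 1, ..., 3). Only the lines that attain the minimum somewhere contribute to roots; other lines are dominated. Here the surviving (envelope) indices are i = 3, i = 2, i = 1, i = 0.
Intersections between consecutive envelope lines give the roots: for adjacent envelope indices i < j the intersection is x = (a_i − a_j) / (j − i). Reading off the sorted break points: {0, 1, 8}.
Verification: at each break x_0, at least two indices attain the minimum of min_i(a_i + i · x_0).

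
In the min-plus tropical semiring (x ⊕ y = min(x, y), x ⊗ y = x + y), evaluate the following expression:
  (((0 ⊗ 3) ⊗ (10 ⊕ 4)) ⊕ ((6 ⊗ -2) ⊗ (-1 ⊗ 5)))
(((0 ⊗ 3) ⊗ (10 ⊕ 4)) ⊕ ((6 ⊗ -2) ⊗ (-1 ⊗ 5))) = 7

Expand innermost to outermost. Recall ⊕ takes the minimum of its arguments and ⊗ takes their sum. Working out the expression (((0 ⊗ 3) ⊗ (10 ⊕ 4)) ⊕ ((6 ⊗ -2) ⊗ (-1 ⊗ 5))) gives 7.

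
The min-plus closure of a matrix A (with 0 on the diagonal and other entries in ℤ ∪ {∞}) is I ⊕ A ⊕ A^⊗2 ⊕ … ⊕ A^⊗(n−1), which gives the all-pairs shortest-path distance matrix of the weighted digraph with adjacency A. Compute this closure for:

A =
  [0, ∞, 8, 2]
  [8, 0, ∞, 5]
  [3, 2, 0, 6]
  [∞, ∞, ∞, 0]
Closure =
  [0, 10, 8, 2]
  [8, 0, 16, 5]
  [3, 2, 0, 5]
  [∞, ∞, ∞, 0]

This is the Floyd-Warshall all-pairs shortest-path computation. For each intermediate vertex k = 0, 1, …, 3, update dist[i][j] ← min(dist[i][j], dist[i][k] + dist[k][j]). The final matrix gives, for each (i, j), the minimum total weight of any directed path from i to j (possibly empty when i = j).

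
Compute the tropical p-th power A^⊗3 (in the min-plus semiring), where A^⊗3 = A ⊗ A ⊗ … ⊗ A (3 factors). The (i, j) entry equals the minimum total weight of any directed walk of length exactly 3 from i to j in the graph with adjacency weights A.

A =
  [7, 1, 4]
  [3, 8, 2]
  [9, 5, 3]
A^⊗3 =
  [11, 5, 6]
  [7, 10, 6]
  [11, 9, 9]

Each entry (A^⊗3)_ij equals the minimum over all length-3 walks i = v_0 → v_1 → … → v_3 = j of Σ_t A[v_t][v_{t+1}]. For example, for (i, j) = (0, 2) we minimise over 9 possible intermediate vertex sequences; the minimum is 6, attained along the walk 0 → 1 → 2 → 2.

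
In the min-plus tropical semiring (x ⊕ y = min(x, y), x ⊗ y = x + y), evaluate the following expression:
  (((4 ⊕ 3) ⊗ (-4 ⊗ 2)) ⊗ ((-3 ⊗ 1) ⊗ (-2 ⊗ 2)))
(((4 ⊕ 3) ⊗ (-4 ⊗ 2)) ⊗ ((-3 ⊗ 1) ⊗ (-2 ⊗ 2))) = -1

Expand innermost to outermost. Recall ⊕ takes the minimum of its arguments and ⊗ takes their sum. Working out the expression (((4 ⊕ 3) ⊗ (-4 ⊗ 2)) ⊗ ((-3 ⊗ 1) ⊗ (-2 ⊗ 2))) gives -1.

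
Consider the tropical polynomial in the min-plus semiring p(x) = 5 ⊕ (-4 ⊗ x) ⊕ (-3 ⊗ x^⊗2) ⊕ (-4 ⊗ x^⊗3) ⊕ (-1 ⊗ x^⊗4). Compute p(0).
p(0) = -4

A tropical monomial a ⊗ x^⊗i evaluates to a + i · x. Evaluating each term at x = 0:
  Term 0 contributes 5 + 0 · 0 = 5
  Term 1 contributes -4 + 1 · 0 = -4
  Term 2 contributes -3 + 2 · 0 = -3
  Term 3 contributes -4 + 3 · 0 = -4
  Term 4 contributes -1 + 4 · 0 = -1
p(0) = ⊕ of these = min[5, -4, -3, -4, -1] = -4.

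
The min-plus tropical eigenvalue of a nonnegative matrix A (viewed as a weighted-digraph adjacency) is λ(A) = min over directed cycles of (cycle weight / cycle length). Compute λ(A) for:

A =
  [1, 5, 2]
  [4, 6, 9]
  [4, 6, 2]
λ(A) = 1

Enumerate directed cycles and compute their means (weight / length). Sample:
  cycle 0 → 0: weight = 1, length = 1, mean = 1/1 ≈ 1.000
  cycle 1 → 1: weight = 6, length = 1, mean = 6/1 ≈ 6.000
  cycle 2 → 2: weight = 2, length = 1, mean = 2/1 ≈ 2.000
  cycle 0 → 1 → 0: weight = 9, length = 2, mean = 9/2 ≈ 4.500
  cycle 0 → 2 → 0: weight = 6, length = 2, mean = 6/2 ≈ 3.000
  cycle 1 → 0 → 1: weight = 9, length = 2, mean = 9/2 ≈ 4.500
Minimum mean = 1.000, attained e.g. along the cycle 0 → 0 with weight 1 and length 1. So λ(A) = 1/1 = 1.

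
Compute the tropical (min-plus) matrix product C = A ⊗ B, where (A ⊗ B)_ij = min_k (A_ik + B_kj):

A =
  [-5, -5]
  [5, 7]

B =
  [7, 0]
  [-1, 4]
A ⊗ B =
  [-6, -5]
  [6, 5]

Apply the min-plus product entry-by-entry:
  C[0][0] = min over k of (A[0][0] + B[0][0] = -5 + 7 = 2, A[0][1] + B[1][0] = -5 + -1 = -6) = -6 (attained at k = 1)
  C[0][1] = min over k of (A[0][0] + B[0][1] = -5 + 0 = -5, A[0][1] + B[1][1] = -5 + 4 = -1) = -5 (attained at k = 0)
  C[1][0] = min over k of (A[1][0] + B[0][0] = 5 + 7 = 12, A[1][1] + B[1][0] = 7 + -1 = 6) = 6 (attained at k = 1)
  C[1][1] = min over k of (A[1][0] + B[0][1] = 5 + 0 = 5, A[1][1] + B[1][1] = 7 + 4 = 11) = 5 (attained at k = 0)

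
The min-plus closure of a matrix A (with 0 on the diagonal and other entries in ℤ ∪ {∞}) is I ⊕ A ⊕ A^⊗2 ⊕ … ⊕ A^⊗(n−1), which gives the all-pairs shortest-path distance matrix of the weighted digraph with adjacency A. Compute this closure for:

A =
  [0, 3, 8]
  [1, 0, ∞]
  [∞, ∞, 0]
Closure =
  [0, 3, 8]
  [1, 0, 9]
  [∞, ∞, 0]

This is the Floyd-Warshall all-pairs shortest-path computation. For each intermediate vertex k = 0, 1, …, 2, update dist[i][j] ← min(dist[i][j], dist[i][k] + dist[k][j]). The final matrix gives, for each (i, j), the minimum total weight of any directed path from i to j (possibly empty when i = j).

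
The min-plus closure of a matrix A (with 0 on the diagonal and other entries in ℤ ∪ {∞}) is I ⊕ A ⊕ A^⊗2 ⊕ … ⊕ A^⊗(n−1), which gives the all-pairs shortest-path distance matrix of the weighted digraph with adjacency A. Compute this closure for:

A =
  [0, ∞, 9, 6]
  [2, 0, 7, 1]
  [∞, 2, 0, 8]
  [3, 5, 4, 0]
Closure =
  [0, 11, 9, 6]
  [2, 0, 5, 1]
  [4, 2, 0, 3]
  [3, 5, 4, 0]

This is the Floyd-Warshall all-pairs shortest-path computation. For each intermediate vertex k = 0, 1, …, 3, update dist[i][j] ← min(dist[i][j], dist[i][k] + dist[k][j]). The final matrix gives, for each (i, j), the minimum total weight of any directed path from i to j (possibly empty when i = j).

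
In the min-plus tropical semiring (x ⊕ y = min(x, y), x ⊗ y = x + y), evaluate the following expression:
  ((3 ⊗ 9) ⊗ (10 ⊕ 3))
((3 ⊗ 9) ⊗ (10 ⊕ 3)) = 15

Expand innermost to outermost. Recall ⊕ takes the minimum of its arguments and ⊗ takes their sum. Working out the expression ((3 ⊗ 9) ⊗ (10 ⊕ 3)) gives 15.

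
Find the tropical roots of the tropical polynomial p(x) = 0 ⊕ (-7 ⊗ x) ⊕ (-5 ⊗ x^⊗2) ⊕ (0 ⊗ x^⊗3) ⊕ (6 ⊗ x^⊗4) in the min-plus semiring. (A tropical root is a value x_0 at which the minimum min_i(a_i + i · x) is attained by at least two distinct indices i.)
Roots: {-6, -5, -2, 7}

Each tropical root is a break point of the lower envelope of the lines y = a_i + i · x (there are 5 lines, with slopes 0, 1, ..., 4). Only the lines that attain the minimum somewhere contribute to roots; other lines are dominated. Here the surviving (envelope) indices are i = 4, i = 3, i = 2, i = 1, i = 0.
Intersections between consecutive envelope lines give the roots: for adjacent envelope indices i < j the intersection is x = (a_i − a_j) / (j − i). Reading off the sorted break points: {-6, -5, -2, 7}.
Verification: at each break x_0, at least two indices attain the minimum of min_i(a_i + i · x_0).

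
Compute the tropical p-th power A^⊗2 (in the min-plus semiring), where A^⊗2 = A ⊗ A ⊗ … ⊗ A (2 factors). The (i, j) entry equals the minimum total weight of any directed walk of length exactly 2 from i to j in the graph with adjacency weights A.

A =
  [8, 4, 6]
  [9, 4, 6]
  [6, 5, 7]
A^⊗2 =
  [12, 8, 10]
  [12, 8, 10]
  [13, 9, 11]

Each entry (A^⊗2)_ij equals the minimum over all length-2 walks i = v_0 → v_1 → … → v_2 = j of Σ_t A[v_t][v_{t+1}]. For example, for (i, j) = (0, 2) we minimise over 3 possible intermediate vertex sequences; the minimum is 10, attained along the walk 0 → 1 → 2.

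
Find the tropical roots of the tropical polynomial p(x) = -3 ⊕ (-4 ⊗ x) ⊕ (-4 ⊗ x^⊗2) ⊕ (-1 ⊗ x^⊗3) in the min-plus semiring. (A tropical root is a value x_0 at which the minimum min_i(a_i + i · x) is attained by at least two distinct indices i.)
Roots: {-3, 0, 1}

Each tropical root is a break point of the lower envelope of the lines y = a_i + i · x (there are 4 lines, with slopes 0, 1, ..., 3). Only the lines that attain the minimum somewhere contribute to roots; other lines are dominated. Here the surviving (envelope) indices are i = 3, i = 2, i = 1, i = 0.
Intersections between consecutive envelope lines give the roots: for adjacent envelope indices i < j the intersection is x = (a_i − a_j) / (j − i). Reading off the sorted break points: {-3, 0, 1}.
Verification: at each break x_0, at least two indices attain the minimum of min_i(a_i + i · x_0).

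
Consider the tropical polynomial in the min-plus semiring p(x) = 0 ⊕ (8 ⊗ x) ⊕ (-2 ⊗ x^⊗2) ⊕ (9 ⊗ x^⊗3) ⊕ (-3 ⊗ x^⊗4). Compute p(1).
p(1) = 0

A tropical monomial a ⊗ x^⊗i evaluates to a + i · x. Evaluating each term at x = 1:
  Term 0 contributes 0 + 0 · 1 = 0
  Term 1 contributes 8 + 1 · 1 = 9
  Term 2 contributes -2 + 2 · 1 = 0
  Term 3 contributes 9 + 3 · 1 = 12
  Term 4 contributes -3 + 4 · 1 = 1
p(1) = ⊕ of these = min[0, 9, 0, 12, 1] = 0.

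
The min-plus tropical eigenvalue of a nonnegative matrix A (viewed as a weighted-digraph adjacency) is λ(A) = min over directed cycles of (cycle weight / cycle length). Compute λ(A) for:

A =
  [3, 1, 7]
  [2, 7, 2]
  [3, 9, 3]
λ(A) = 3/2

Enumerate directed cycles and compute their means (weight / length). Sample:
  cycle 0 → 0: weight = 3, length = 1, mean = 3/1 ≈ 3.000
  cycle 1 → 1: weight = 7, length = 1, mean = 7/1 ≈ 7.000
  cycle 2 → 2: weight = 3, length = 1, mean = 3/1 ≈ 3.000
  cycle 0 → 1 → 0: weight = 3, length = 2, mean = 3/2 ≈ 1.500
  cycle 0 → 2 → 0: weight = 10, length = 2, mean = 10/2 ≈ 5.000
  cycle 1 → 0 → 1: weight = 3, length = 2, mean = 3/2 ≈ 1.500
Minimum mean = 1.500, attained e.g. along the cycle 0 → 1 → 0 with weight 3 and length 2. So λ(A) = 3/2 = 3/2.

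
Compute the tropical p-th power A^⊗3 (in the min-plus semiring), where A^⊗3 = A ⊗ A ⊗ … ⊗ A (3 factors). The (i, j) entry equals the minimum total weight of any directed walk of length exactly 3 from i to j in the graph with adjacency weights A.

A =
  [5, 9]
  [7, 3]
A^⊗3 =
  [15, 15]
  [13, 9]

Each entry (A^⊗3)_ij equals the minimum over all length-3 walks i = v_0 → v_1 → … → v_3 = j of Σ_t A[v_t][v_{t+1}]. For example, for (i, j) = (0, 1) we minimise over 4 possible intermediate vertex sequences; the minimum is 15, attained along the walk 0 → 1 → 1 → 1.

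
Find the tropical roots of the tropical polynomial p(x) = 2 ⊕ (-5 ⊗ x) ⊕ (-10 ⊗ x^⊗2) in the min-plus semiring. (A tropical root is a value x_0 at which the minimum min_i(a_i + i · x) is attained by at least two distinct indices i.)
Roots: {5, 7}

Each tropical root is a break point of the lower envelope of the lines y = a_i + i · x (there are 3 lines, with slopes 0, 1, ..., 2). Only the lines that attain the minimum somewhere contribute to roots; other lines are dominated. Here the surviving (envelope) indices are i = 2, i = 1, i = 0.
Intersections between consecutive envelope lines give the roots: for adjacent envelope indices i < j the intersection is x = (a_i − a_j) / (j − i). Reading off the sorted break points: {5, 7}.
Verification: at each break x_0, at least two indices attain the minimum of min_i(a_i + i · x_0).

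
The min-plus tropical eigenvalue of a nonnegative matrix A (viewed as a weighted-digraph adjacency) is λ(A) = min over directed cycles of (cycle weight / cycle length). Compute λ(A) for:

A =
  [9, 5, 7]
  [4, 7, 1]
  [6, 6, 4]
λ(A) = 7/2

Enumerate directed cycles and compute their means (weight / length). Sample:
  cycle 0 → 0: weight = 9, length = 1, mean = 9/1 ≈ 9.000
  cycle 1 → 1: weight = 7, length = 1, mean = 7/1 ≈ 7.000
  cycle 2 → 2: weight = 4, length = 1, mean = 4/1 ≈ 4.000
  cycle 0 → 1 → 0: weight = 9, length = 2, mean = 9/2 ≈ 4.500
  cycle 0 → 2 → 0: weight = 13, length = 2, mean = 13/2 ≈ 6.500
  cycle 1 → 0 → 1: weight = 9, length = 2, mean = 9/2 ≈ 4.500
Minimum mean = 3.500, attained e.g. along the cycle 1 → 2 → 1 with weight 7 and length 2. So λ(A) = 7/2 = 7/2.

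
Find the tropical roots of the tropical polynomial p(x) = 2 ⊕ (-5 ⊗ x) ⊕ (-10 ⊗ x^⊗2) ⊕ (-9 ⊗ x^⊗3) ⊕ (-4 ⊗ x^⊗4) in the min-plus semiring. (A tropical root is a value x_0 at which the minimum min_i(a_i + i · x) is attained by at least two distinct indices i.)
Roots: {-5, -1, 5, 7}

Each tropical root is a break point of the lower envelope of the lines y = a_i + i · x (there are 5 lines, with slopes 0, 1, ..., 4). Only the lines that attain the minimum somewhere contribute to roots; other lines are dominated. Here the surviving (envelope) indices are i = 4, i = 3, i = 2, i = 1, i = 0.
Intersections between consecutive envelope lines give the roots: for adjacent envelope indices i < j the intersection is x = (a_i − a_j) / (j − i). Reading off the sorted break points: {-5, -1, 5, 7}.
Verification: at each break x_0, at least two indices attain the minimum of min_i(a_i + i · x_0).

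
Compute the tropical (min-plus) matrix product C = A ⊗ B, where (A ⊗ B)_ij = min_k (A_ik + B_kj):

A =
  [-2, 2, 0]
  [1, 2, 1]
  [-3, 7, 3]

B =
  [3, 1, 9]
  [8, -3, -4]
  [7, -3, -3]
A ⊗ B =
  [1, -3, -3]
  [4, -2, -2]
  [0, -2, 0]

Apply the min-plus product entry-by-entry:
  C[0][0] = min over k of (A[0][0] + B[0][0] = -2 + 3 = 1, A[0][1] + B[1][0] = 2 + 8 = 10, A[0][2] + B[2][0] = 0 + 7 = 7) = 1 (attained at k = 0)
  C[0][1] = min over k of (A[0][0] + B[0][1] = -2 + 1 = -1, A[0][1] + B[1][1] = 2 + -3 = -1, A[0][2] + B[2][1] = 0 + -3 = -3) = -3 (attained at k = 2)
  C[0][2] = min over k of (A[0][0] + B[0][2] = -2 + 9 = 7, A[0][1] + B[1][2] = 2 + -4 = -2, A[0][2] + B[2][2] = 0 + -3 = -3) = -3 (attained at k = 2)
  C[1][0] = min over k of (A[1][0] + B[0][0] = 1 + 3 = 4, A[1][1] + B[1][0] = 2 + 8 = 10, A[1][2] + B[2][0] = 1 + 7 = 8) = 4 (attained at k = 0)
  C[1][1] = min over k of (A[1][0] + B[0][1] = 1 + 1 = 2, A[1][1] + B[1][1] = 2 + -3 = -1, A[1][2] + B[2][1] = 1 + -3 = -2) = -2 (attained at k = 2)
  C[1][2] = min over k of (A[1][0] + B[0][2] = 1 + 9 = 10, A[1][1] + B[1][2] = 2 + -4 = -2, A[1][2] + B[2][2] = 1 + -3 = -2) = -2 (attained at k = 1)
  C[2][0] = min over k of (A[2][0] + B[0][0] = -3 + 3 = 0, A[2][1] + B[1][0] = 7 + 8 = 15, A[2][2] + B[2][0] = 3 + 7 = 10) = 0 (attained at k = 0)
  C[2][1] = min over k of (A[2][0] + B[0][1] = -3 + 1 = -2, A[2][1] + B[1][1] = 7 + -3 = 4, A[2][2] + B[2][1] = 3 + -3 = 0) = -2 (attained at k = 0)
  C[2][2] = min over k of (A[2][0] + B[0][2] = -3 + 9 = 6, A[2][1] + B[1][2] = 7 + -4 = 3, A[2][2] + B[2][2] = 3 + -3 = 0) = 0 (attained at k = 2)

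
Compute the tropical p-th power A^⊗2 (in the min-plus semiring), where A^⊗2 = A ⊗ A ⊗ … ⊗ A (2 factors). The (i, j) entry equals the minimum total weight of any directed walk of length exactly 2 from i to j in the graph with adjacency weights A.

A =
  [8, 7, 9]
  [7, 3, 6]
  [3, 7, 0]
A^⊗2 =
  [12, 10, 9]
  [9, 6, 6]
  [3, 7, 0]

Each entry (A^⊗2)_ij equals the minimum over all length-2 walks i = v_0 → v_1 → … → v_2 = j of Σ_t A[v_t][v_{t+1}]. For example, for (i, j) = (0, 2) we minimise over 3 possible intermediate vertex sequences; the minimum is 9, attained along the walk 0 → 2 → 2.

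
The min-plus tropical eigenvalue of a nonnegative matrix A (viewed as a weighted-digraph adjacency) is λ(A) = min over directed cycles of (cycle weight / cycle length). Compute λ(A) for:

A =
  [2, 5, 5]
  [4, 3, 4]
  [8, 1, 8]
λ(A) = 2

Enumerate directed cycles and compute their means (weight / length). Sample:
  cycle 0 → 0: weight = 2, length = 1, mean = 2/1 ≈ 2.000
  cycle 1 → 1: weight = 3, length = 1, mean = 3/1 ≈ 3.000
  cycle 2 → 2: weight = 8, length = 1, mean = 8/1 ≈ 8.000
  cycle 0 → 1 → 0: weight = 9, length = 2, mean = 9/2 ≈ 4.500
  cycle 0 → 2 → 0: weight = 13, length = 2, mean = 13/2 ≈ 6.500
  cycle 1 → 0 → 1: weight = 9, length = 2, mean = 9/2 ≈ 4.500
Minimum mean = 2.000, attained e.g. along the cycle 0 → 0 with weight 2 and length 1. So λ(A) = 2/1 = 2.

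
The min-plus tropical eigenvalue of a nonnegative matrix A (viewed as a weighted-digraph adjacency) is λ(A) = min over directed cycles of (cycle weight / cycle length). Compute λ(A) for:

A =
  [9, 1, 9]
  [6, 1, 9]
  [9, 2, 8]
λ(A) = 1

Enumerate directed cycles and compute their means (weight / length). Sample:
  cycle 0 → 0: weight = 9, length = 1, mean = 9/1 ≈ 9.000
  cycle 1 → 1: weight = 1, length = 1, mean = 1/1 ≈ 1.000
  cycle 2 → 2: weight = 8, length = 1, mean = 8/1 ≈ 8.000
  cycle 0 → 1 → 0: weight = 7, length = 2, mean = 7/2 ≈ 3.500
  cycle 0 → 2 → 0: weight = 18, length = 2, mean = 18/2 ≈ 9.000
  cycle 1 → 0 → 1: weight = 7, length = 2, mean = 7/2 ≈ 3.500
Minimum mean = 1.000, attained e.g. along the cycle 1 → 1 with weight 1 and length 1. So λ(A) = 1/1 = 1.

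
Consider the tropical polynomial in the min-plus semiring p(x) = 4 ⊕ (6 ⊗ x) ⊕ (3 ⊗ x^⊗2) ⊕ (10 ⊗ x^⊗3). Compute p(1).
p(1) = 4

A tropical monomial a ⊗ x^⊗i evaluates to a + i · x. Evaluating each term at x = 1:
  Term 0 contributes 4 + 0 · 1 = 4
  Term 1 contributes 6 + 1 · 1 = 7
  Term 2 contributes 3 + 2 · 1 = 5
  Term 3 contributes 10 + 3 · 1 = 13
p(1) = ⊕ of these = min[4, 7, 5, 13] = 4.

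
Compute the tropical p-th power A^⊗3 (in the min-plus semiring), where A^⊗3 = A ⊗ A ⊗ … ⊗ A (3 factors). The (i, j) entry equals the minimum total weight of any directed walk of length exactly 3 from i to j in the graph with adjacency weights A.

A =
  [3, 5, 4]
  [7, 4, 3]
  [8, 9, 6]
A^⊗3 =
  [9, 11, 10]
  [13, 12, 11]
  [14, 16, 15]

Each entry (A^⊗3)_ij equals the minimum over all length-3 walks i = v_0 → v_1 → … → v_3 = j of Σ_t A[v_t][v_{t+1}]. For example, for (i, j) = (0, 2) we minimise over 9 possible intermediate vertex sequences; the minimum is 10, attained along the walk 0 → 0 → 0 → 2.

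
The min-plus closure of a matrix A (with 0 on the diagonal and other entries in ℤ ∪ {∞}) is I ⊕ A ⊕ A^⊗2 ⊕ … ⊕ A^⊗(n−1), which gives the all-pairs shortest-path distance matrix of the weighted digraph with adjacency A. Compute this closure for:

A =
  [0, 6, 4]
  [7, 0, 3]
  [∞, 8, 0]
Closure =
  [0, 6, 4]
  [7, 0, 3]
  [15, 8, 0]

This is the Floyd-Warshall all-pairs shortest-path computation. For each intermediate vertex k = 0, 1, …, 2, update dist[i][j] ← min(dist[i][j], dist[i][k] + dist[k][j]). The final matrix gives, for each (i, j), the minimum total weight of any directed path from i to j (possibly empty when i = j).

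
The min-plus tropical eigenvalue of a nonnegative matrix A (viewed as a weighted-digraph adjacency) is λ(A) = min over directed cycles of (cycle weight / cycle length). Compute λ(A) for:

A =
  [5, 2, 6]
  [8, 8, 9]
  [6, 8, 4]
λ(A) = 4

Enumerate directed cycles and compute their means (weight / length). Sample:
  cycle 0 → 0: weight = 5, length = 1, mean = 5/1 ≈ 5.000
  cycle 1 → 1: weight = 8, length = 1, mean = 8/1 ≈ 8.000
  cycle 2 → 2: weight = 4, length = 1, mean = 4/1 ≈ 4.000
  cycle 0 → 1 → 0: weight = 10, length = 2, mean = 10/2 ≈ 5.000
  cycle 0 → 2 → 0: weight = 12, length = 2, mean = 12/2 ≈ 6.000
  cycle 1 → 0 → 1: weight = 10, length = 2, mean = 10/2 ≈ 5.000
Minimum mean = 4.000, attained e.g. along the cycle 2 → 2 with weight 4 and length 1. So λ(A) = 4/1 = 4.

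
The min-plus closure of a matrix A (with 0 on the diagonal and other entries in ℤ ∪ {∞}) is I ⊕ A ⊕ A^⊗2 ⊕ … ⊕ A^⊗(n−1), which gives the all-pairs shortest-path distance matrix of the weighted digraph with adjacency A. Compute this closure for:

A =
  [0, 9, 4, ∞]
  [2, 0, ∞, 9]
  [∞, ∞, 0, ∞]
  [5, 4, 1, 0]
Closure =
  [0, 9, 4, 18]
  [2, 0, 6, 9]
  [∞, ∞, 0, ∞]
  [5, 4, 1, 0]

This is the Floyd-Warshall all-pairs shortest-path computation. For each intermediate vertex k = 0, 1, …, 3, update dist[i][j] ← min(dist[i][j], dist[i][k] + dist[k][j]). The final matrix gives, for each (i, j), the minimum total weight of any directed path from i to j (possibly empty when i = j).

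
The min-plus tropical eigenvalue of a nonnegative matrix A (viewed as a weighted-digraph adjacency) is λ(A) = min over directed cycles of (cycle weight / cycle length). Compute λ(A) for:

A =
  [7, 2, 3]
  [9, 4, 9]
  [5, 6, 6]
λ(A) = 4

Enumerate directed cycles and compute their means (weight / length). Sample:
  cycle 0 → 0: weight = 7, length = 1, mean = 7/1 ≈ 7.000
  cycle 1 → 1: weight = 4, length = 1, mean = 4/1 ≈ 4.000
  cycle 2 → 2: weight = 6, length = 1, mean = 6/1 ≈ 6.000
  cycle 0 → 1 → 0: weight = 11, length = 2, mean = 11/2 ≈ 5.500
  cycle 0 → 2 → 0: weight = 8, length = 2, mean = 8/2 ≈ 4.000
  cycle 1 → 0 → 1: weight = 11, length = 2, mean = 11/2 ≈ 5.500
Minimum mean = 4.000, attained e.g. along the cycle 1 → 1 with weight 4 and length 1. So λ(A) = 4/1 = 4.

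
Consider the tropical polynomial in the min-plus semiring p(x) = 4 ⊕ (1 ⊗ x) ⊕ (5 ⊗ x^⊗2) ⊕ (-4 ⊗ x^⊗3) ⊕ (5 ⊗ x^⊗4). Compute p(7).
p(7) = 4

A tropical monomial a ⊗ x^⊗i evaluates to a + i · x. Evaluating each term at x = 7:
  Term 0 contributes 4 + 0 · 7 = 4
  Term 1 contributes 1 + 1 · 7 = 8
  Term 2 contributes 5 + 2 · 7 = 19
  Term 3 contributes -4 + 3 · 7 = 17
  Term 4 contributes 5 + 4 · 7 = 33
p(7) = ⊕ of these = min[4, 8, 19, 17, 33] = 4.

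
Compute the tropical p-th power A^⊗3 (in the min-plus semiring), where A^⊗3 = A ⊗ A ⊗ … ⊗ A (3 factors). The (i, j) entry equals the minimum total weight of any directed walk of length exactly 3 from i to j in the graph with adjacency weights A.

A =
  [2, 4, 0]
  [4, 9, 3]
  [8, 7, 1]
A^⊗3 =
  [6, 8, 2]
  [8, 10, 5]
  [10, 9, 3]

Each entry (A^⊗3)_ij equals the minimum over all length-3 walks i = v_0 → v_1 → … → v_3 = j of Σ_t A[v_t][v_{t+1}]. For example, for (i, j) = (0, 2) we minimise over 9 possible intermediate vertex sequences; the minimum is 2, attained along the walk 0 → 2 → 2 → 2.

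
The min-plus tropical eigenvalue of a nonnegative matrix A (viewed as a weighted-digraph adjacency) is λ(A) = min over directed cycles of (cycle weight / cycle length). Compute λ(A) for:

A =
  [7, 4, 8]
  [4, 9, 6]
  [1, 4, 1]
λ(A) = 1

Enumerate directed cycles and compute their means (weight / length). Sample:
  cycle 0 → 0: weight = 7, length = 1, mean = 7/1 ≈ 7.000
  cycle 1 → 1: weight = 9, length = 1, mean = 9/1 ≈ 9.000
  cycle 2 → 2: weight = 1, length = 1, mean = 1/1 ≈ 1.000
  cycle 0 → 1 → 0: weight = 8, length = 2, mean = 8/2 ≈ 4.000
  cycle 0 → 2 → 0: weight = 9, length = 2, mean = 9/2 ≈ 4.500
  cycle 1 → 0 → 1: weight = 8, length = 2, mean = 8/2 ≈ 4.000
Minimum mean = 1.000, attained e.g. along the cycle 2 → 2 with weight 1 and length 1. So λ(A) = 1/1 = 1.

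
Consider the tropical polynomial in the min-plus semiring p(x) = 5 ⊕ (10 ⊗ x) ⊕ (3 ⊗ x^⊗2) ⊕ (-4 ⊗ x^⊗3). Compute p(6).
p(6) = 5

A tropical monomial a ⊗ x^⊗i evaluates to a + i · x. Evaluating each term at x = 6:
  Term 0 contributes 5 + 0 · 6 = 5
  Term 1 contributes 10 + 1 · 6 = 16
  Term 2 contributes 3 + 2 · 6 = 15
  Term 3 contributes -4 + 3 · 6 = 14
p(6) = ⊕ of these = min[5, 16, 15, 14] = 5.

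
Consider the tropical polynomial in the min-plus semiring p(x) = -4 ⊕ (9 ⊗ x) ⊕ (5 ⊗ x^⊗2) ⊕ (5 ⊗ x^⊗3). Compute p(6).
p(6) = -4

A tropical monomial a ⊗ x^⊗i evaluates to a + i · x. Evaluating each term at x = 6:
  Term 0 contributes -4 + 0 · 6 = -4
  Term 1 contributes 9 + 1 · 6 = 15
  Term 2 contributes 5 + 2 · 6 = 17
  Term 3 contributes 5 + 3 · 6 = 23
p(6) = ⊕ of these = min[-4, 15, 17, 23] = -4.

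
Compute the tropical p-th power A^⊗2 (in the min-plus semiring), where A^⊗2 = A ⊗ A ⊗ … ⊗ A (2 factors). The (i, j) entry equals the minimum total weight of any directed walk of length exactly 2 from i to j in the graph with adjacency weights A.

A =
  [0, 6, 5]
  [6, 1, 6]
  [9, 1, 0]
A^⊗2 =
  [0, 6, 5]
  [6, 2, 6]
  [7, 1, 0]

Each entry (A^⊗2)_ij equals the minimum over all length-2 walks i = v_0 → v_1 → … → v_2 = j of Σ_t A[v_t][v_{t+1}]. For example, for (i, j) = (0, 2) we minimise over 3 possible intermediate vertex sequences; the minimum is 5, attained along the walk 0 → 0 → 2.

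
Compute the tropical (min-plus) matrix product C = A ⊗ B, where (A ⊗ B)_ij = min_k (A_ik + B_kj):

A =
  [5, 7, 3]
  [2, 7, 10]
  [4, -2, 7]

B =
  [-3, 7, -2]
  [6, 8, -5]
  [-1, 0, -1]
A ⊗ B =
  [2, 3, 2]
  [-1, 9, 0]
  [1, 6, -7]

Apply the min-plus product entry-by-entry:
  C[0][0] = min over k of (A[0][0] + B[0][0] = 5 + -3 = 2, A[0][1] + B[1][0] = 7 + 6 = 13, A[0][2] + B[2][0] = 3 + -1 = 2) = 2 (attained at k = 0)
  C[0][1] = min over k of (A[0][0] + B[0][1] = 5 + 7 = 12, A[0][1] + B[1][1] = 7 + 8 = 15, A[0][2] + B[2][1] = 3 + 0 = 3) = 3 (attained at k = 2)
  C[0][2] = min over k of (A[0][0] + B[0][2] = 5 + -2 = 3, A[0][1] + B[1][2] = 7 + -5 = 2, A[0][2] + B[2][2] = 3 + -1 = 2) = 2 (attained at k = 1)
  C[1][0] = min over k of (A[1][0] + B[0][0] = 2 + -3 = -1, A[1][1] + B[1][0] = 7 + 6 = 13, A[1][2] + B[2][0] = 10 + -1 = 9) = -1 (attained at k = 0)
  C[1][1] = min over k of (A[1][0] + B[0][1] = 2 + 7 = 9, A[1][1] + B[1][1] = 7 + 8 = 15, A[1][2] + B[2][1] = 10 + 0 = 10) = 9 (attained at k = 0)
  C[1][2] = min over k of (A[1][0] + B[0][2] = 2 + -2 = 0, A[1][1] + B[1][2] = 7 + -5 = 2, A[1][2] + B[2][2] = 10 + -1 = 9) = 0 (attained at k = 0)
  C[2][0] = min over k of (A[2][0] + B[0][0] = 4 + -3 = 1, A[2][1] + B[1][0] = -2 + 6 = 4, A[2][2] + B[2][0] = 7 + -1 = 6) = 1 (attained at k = 0)
  C[2][1] = min over k of (A[2][0] + B[0][1] = 4 + 7 = 11, A[2][1] + B[1][1] = -2 + 8 = 6, A[2][2] + B[2][1] = 7 + 0 = 7) = 6 (attained at k = 1)
  C[2][2] = min over k of (A[2][0] + B[0][2] = 4 + -2 = 2, A[2][1] + B[1][2] = -2 + -5 = -7, A[2][2] + B[2][2] = 7 + -1 = 6) = -7 (attained at k = 1)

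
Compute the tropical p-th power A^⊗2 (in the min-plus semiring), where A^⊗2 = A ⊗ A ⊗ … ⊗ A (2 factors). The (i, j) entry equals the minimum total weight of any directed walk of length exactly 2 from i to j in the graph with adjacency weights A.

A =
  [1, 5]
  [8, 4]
A^⊗2 =
  [2, 6]
  [9, 8]

Each entry (A^⊗2)_ij equals the minimum over all length-2 walks i = v_0 → v_1 → … → v_2 = j of Σ_t A[v_t][v_{t+1}]. For example, for (i, j) = (0, 1) we minimise over 2 possible intermediate vertex sequences; the minimum is 6, attained along the walk 0 → 0 → 1.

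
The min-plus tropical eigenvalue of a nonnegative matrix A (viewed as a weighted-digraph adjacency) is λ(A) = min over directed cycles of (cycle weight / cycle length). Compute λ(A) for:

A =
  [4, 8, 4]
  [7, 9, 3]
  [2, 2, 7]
λ(A) = 5/2

Enumerate directed cycles and compute their means (weight / length). Sample:
  cycle 0 → 0: weight = 4, length = 1, mean = 4/1 ≈ 4.000
  cycle 1 → 1: weight = 9, length = 1, mean = 9/1 ≈ 9.000
  cycle 2 → 2: weight = 7, length = 1, mean = 7/1 ≈ 7.000
  cycle 0 → 1 → 0: weight = 15, length = 2, mean = 15/2 ≈ 7.500
  cycle 0 → 2 → 0: weight = 6, length = 2, mean = 6/2 ≈ 3.000
  cycle 1 → 0 → 1: weight = 15, length = 2, mean = 15/2 ≈ 7.500
Minimum mean = 2.500, attained e.g. along the cycle 1 → 2 → 1 with weight 5 and length 2. So λ(A) = 5/2 = 5/2.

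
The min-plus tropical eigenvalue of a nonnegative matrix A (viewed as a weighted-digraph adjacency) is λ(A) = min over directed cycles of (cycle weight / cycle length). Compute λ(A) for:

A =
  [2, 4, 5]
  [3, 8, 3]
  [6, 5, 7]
λ(A) = 2

Enumerate directed cycles and compute their means (weight / length). Sample:
  cycle 0 → 0: weight = 2, length = 1, mean = 2/1 ≈ 2.000
  cycle 1 → 1: weight = 8, length = 1, mean = 8/1 ≈ 8.000
  cycle 2 → 2: weight = 7, length = 1, mean = 7/1 ≈ 7.000
  cycle 0 → 1 → 0: weight = 7, length = 2, mean = 7/2 ≈ 3.500
  cycle 0 → 2 → 0: weight = 11, length = 2, mean = 11/2 ≈ 5.500
  cycle 1 → 0 → 1: weight = 7, length = 2, mean = 7/2 ≈ 3.500
Minimum mean = 2.000, attained e.g. along the cycle 0 → 0 with weight 2 and length 1. So λ(A) = 2/1 = 2.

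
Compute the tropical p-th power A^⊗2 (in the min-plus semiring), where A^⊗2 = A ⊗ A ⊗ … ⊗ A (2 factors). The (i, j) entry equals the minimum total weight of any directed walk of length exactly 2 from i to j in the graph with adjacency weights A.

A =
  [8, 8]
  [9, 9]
A^⊗2 =
  [16, 16]
  [17, 17]

Each entry (A^⊗2)_ij equals the minimum over all length-2 walks i = v_0 → v_1 → … → v_2 = j of Σ_t A[v_t][v_{t+1}]. For example, for (i, j) = (0, 1) we minimise over 2 possible intermediate vertex sequences; the minimum is 16, attained along the walk 0 → 0 → 1.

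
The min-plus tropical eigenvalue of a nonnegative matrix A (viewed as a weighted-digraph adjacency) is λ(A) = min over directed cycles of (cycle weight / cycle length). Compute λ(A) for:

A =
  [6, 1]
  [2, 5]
λ(A) = 3/2

Enumerate directed cycles and compute their means (weight / length). Sample:
  cycle 0 → 0: weight = 6, length = 1, mean = 6/1 ≈ 6.000
  cycle 1 → 1: weight = 5, length = 1, mean = 5/1 ≈ 5.000
  cycle 0 → 1 → 0: weight = 3, length = 2, mean = 3/2 ≈ 1.500
  cycle 1 → 0 → 1: weight = 3, length = 2, mean = 3/2 ≈ 1.500
Minimum mean = 1.500, attained e.g. along the cycle 0 → 1 → 0 with weight 3 and length 2. So λ(A) = 3/2 = 3/2.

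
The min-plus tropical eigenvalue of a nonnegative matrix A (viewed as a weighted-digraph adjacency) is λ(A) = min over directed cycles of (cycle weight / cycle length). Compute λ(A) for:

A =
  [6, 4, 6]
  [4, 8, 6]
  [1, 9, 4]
λ(A) = 7/2

Enumerate directed cycles and compute their means (weight / length). Sample:
  cycle 0 → 0: weight = 6, length = 1, mean = 6/1 ≈ 6.000
  cycle 1 → 1: weight = 8, length = 1, mean = 8/1 ≈ 8.000
  cycle 2 → 2: weight = 4, length = 1, mean = 4/1 ≈ 4.000
  cycle 0 → 1 → 0: weight = 8, length = 2, mean = 8/2 ≈ 4.000
  cycle 0 → 2 → 0: weight = 7, length = 2, mean = 7/2 ≈ 3.500
  cycle 1 → 0 → 1: weight = 8, length = 2, mean = 8/2 ≈ 4.000
Minimum mean = 3.500, attained e.g. along the cycle 0 → 2 → 0 with weight 7 and length 2. So λ(A) = 7/2 = 7/2.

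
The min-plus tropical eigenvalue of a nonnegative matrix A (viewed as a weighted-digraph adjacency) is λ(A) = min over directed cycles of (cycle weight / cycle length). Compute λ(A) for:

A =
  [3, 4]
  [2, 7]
λ(A) = 3

Enumerate directed cycles and compute their means (weight / length). Sample:
  cycle 0 → 0: weight = 3, length = 1, mean = 3/1 ≈ 3.000
  cycle 1 → 1: weight = 7, length = 1, mean = 7/1 ≈ 7.000
  cycle 0 → 1 → 0: weight = 6, length = 2, mean = 6/2 ≈ 3.000
  cycle 1 → 0 → 1: weight = 6, length = 2, mean = 6/2 ≈ 3.000
Minimum mean = 3.000, attained e.g. along the cycle 0 → 0 with weight 3 and length 1. So λ(A) = 3/1 = 3.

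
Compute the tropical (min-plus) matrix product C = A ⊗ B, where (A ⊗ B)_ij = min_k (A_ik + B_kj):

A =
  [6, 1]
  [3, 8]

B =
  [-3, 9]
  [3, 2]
A ⊗ B =
  [3, 3]
  [0, 10]

Apply the min-plus product entry-by-entry:
  C[0][0] = min over k of (A[0][0] + B[0][0] = 6 + -3 = 3, A[0][1] + B[1][0] = 1 + 3 = 4) = 3 (attained at k = 0)
  C[0][1] = min over k of (A[0][0] + B[0][1] = 6 + 9 = 15, A[0][1] + B[1][1] = 1 + 2 = 3) = 3 (attained at k = 1)
  C[1][0] = min over k of (A[1][0] + B[0][0] = 3 + -3 = 0, A[1][1] + B[1][0] = 8 + 3 = 11) = 0 (attained at k = 0)
  C[1][1] = min over k of (A[1][0] + B[0][1] = 3 + 9 = 12, A[1][1] + B[1][1] = 8 + 2 = 10) = 10 (attained at k = 1)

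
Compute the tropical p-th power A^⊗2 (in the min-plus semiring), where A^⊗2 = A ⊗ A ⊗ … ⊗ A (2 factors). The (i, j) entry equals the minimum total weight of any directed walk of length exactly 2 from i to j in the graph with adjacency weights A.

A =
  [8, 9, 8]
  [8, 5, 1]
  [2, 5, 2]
A^⊗2 =
  [10, 13, 10]
  [3, 6, 3]
  [4, 7, 4]

Each entry (A^⊗2)_ij equals the minimum over all length-2 walks i = v_0 → v_1 → … → v_2 = j of Σ_t A[v_t][v_{t+1}]. For example, for (i, j) = (0, 2) we minimise over 3 possible intermediate vertex sequences; the minimum is 10, attained along the walk 0 → 1 → 2.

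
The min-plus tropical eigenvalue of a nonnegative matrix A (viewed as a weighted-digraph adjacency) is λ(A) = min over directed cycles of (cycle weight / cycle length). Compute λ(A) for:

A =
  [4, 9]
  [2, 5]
λ(A) = 4

Enumerate directed cycles and compute their means (weight / length). Sample:
  cycle 0 → 0: weight = 4, length = 1, mean = 4/1 ≈ 4.000
  cycle 1 → 1: weight = 5, length = 1, mean = 5/1 ≈ 5.000
  cycle 0 → 1 → 0: weight = 11, length = 2, mean = 11/2 ≈ 5.500
  cycle 1 → 0 → 1: weight = 11, length = 2, mean = 11/2 ≈ 5.500
Minimum mean = 4.000, attained e.g. along the cycle 0 → 0 with weight 4 and length 1. So λ(A) = 4/1 = 4.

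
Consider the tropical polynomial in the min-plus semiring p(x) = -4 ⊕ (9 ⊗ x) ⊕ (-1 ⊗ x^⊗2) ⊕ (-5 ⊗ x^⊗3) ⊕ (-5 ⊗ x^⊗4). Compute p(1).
p(1) = -4

A tropical monomial a ⊗ x^⊗i evaluates to a + i · x. Evaluating each term at x = 1:
  Term 0 contributes -4 + 0 · 1 = -4
  Term 1 contributes 9 + 1 · 1 = 10
  Term 2 contributes -1 + 2 · 1 = 1
  Term 3 contributes -5 + 3 · 1 = -2
  Term 4 contributes -5 + 4 · 1 = -1
p(1) = ⊕ of these = min[-4, 10, 1, -2, -1] = -4.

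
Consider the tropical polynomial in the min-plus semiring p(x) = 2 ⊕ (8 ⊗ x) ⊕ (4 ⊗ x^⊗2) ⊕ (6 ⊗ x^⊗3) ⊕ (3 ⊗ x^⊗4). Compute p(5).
p(5) = 2

A tropical monomial a ⊗ x^⊗i evaluates to a + i · x. Evaluating each term at x = 5:
  Term 0 contributes 2 + 0 · 5 = 2
  Term 1 contributes 8 + 1 · 5 = 13
  Term 2 contributes 4 + 2 · 5 = 14
  Term 3 contributes 6 + 3 · 5 = 21
  Term 4 contributes 3 + 4 · 5 = 23
p(5) = ⊕ of these = min[2, 13, 14, 21, 23] = 2.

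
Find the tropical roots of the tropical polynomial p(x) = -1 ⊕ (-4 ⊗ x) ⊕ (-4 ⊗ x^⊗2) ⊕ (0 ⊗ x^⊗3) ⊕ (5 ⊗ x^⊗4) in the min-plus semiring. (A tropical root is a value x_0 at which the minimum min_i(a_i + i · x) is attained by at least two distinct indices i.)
Roots: {-5, -4, 0, 3}

Each tropical root is a break point of the lower envelope of the lines y = a_i + i · x (there are 5 lines, with slopes 0, 1, ..., 4). Only the lines that attain the minimum somewhere contribute to roots; other lines are dominated. Here the surviving (envelope) indices are i = 4, i = 3, i = 2, i = 1, i = 0.
Intersections between consecutive envelope lines give the roots: for adjacent envelope indices i < j the intersection is x = (a_i − a_j) / (j − i). Reading off the sorted break points: {-5, -4, 0, 3}.
Verification: at each break x_0, at least two indices attain the minimum of min_i(a_i + i · x_0).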